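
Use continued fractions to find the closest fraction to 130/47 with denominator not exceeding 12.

Expand x = 130/47 as a continued fraction with the Euclidean algorithm:
  130 = 2*47 + 36, so a_0 = 2.
  47 = 1*36 + 11, so a_1 = 1.
  36 = 3*11 + 3, so a_2 = 3.
  11 = 3*3 + 2, so a_3 = 3.
  3 = 1*2 + 1, so a_4 = 1.
  2 = 2*1 + 0, so a_5 = 2.
so x = [2; 1, 3, 3, 1, 2].
Convergents (p_i = a_i*p_{i-1} + p_{i-2}, q_i = a_i*q_{i-1} + q_{i-2} with p_{-2}=0, p_{-1}=1, q_{-2}=1, q_{-1}=0), until the denominator exceeds 12:
  i=0: a_0=2, p_0 = 2*1 + 0 = 2, q_0 = 2*0 + 1 = 1.
  i=1: a_1=1, p_1 = 1*2 + 1 = 3, q_1 = 1*1 + 0 = 1.
  i=2: a_2=3, p_2 = 3*3 + 2 = 11, q_2 = 3*1 + 1 = 4.
  i=3: a_3=3, p_3 = 3*11 + 3 = 36, q_3 = 3*4 + 1 = 13.
q_3 = 13 > 12, so the last convergent with denominator <= 12 is p_2/q_2 = 11/4.
The closest fraction with denominator <= 12 is either p_2/q_2 or the intermediate fraction (k*p_2 + p_1)/(k*q_2 + q_1) with the largest k >= 1 whose denominator stays <= 12; these approach x as k grows, and every other convergent or intermediate fraction in range is farther away.
Largest k: floor((12 - q_1)/q_2) = floor((12 - 1)/4) = 2.
That gives (2*11 + 3)/(2*4 + 1) = 25/9.
Compare the errors: |x - 11/4| = |130*4 - 11*47|/(47*4) = 3/188, and |x - 25/9| = |130*9 - 25*47|/(47*9) = 5/423.
Cross-multiplying, 5*188 = 940 < 1269 = 3*423, so 5/423 is smaller: the intermediate fraction 25/9 is closer to x than 11/4.

25/9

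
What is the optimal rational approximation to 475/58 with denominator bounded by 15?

Expand x = 475/58 as a continued fraction with the Euclidean algorithm:
  475 = 8*58 + 11, so a_0 = 8.
  58 = 5*11 + 3, so a_1 = 5.
  11 = 3*3 + 2, so a_2 = 3.
  3 = 1*2 + 1, so a_3 = 1.
  2 = 2*1 + 0, so a_4 = 2.
so x = [8; 5, 3, 1, 2].
Convergents (p_i = a_i*p_{i-1} + p_{i-2}, q_i = a_i*q_{i-1} + q_{i-2} with p_{-2}=0, p_{-1}=1, q_{-2}=1, q_{-1}=0), until the denominator exceeds 15:
  i=0: a_0=8, p_0 = 8*1 + 0 = 8, q_0 = 8*0 + 1 = 1.
  i=1: a_1=5, p_1 = 5*8 + 1 = 41, q_1 = 5*1 + 0 = 5.
  i=2: a_2=3, p_2 = 3*41 + 8 = 131, q_2 = 3*5 + 1 = 16.
q_2 = 16 > 15, so the last convergent with denominator <= 15 is p_1/q_1 = 41/5.
The closest fraction with denominator <= 15 is either p_1/q_1 or the intermediate fraction (k*p_1 + p_0)/(k*q_1 + q_0) with the largest k >= 1 whose denominator stays <= 15; these approach x as k grows, and every other convergent or intermediate fraction in range is farther away.
Largest k: floor((15 - q_0)/q_1) = floor((15 - 1)/5) = 2.
That gives (2*41 + 8)/(2*5 + 1) = 90/11.
Compare the errors: |x - 41/5| = |475*5 - 41*58|/(58*5) = 3/290, and |x - 90/11| = |475*11 - 90*58|/(58*11) = 5/638.
Cross-multiplying, 5*290 = 1450 < 1914 = 3*638, so 5/638 is smaller: the intermediate fraction 90/11 is closer to x than 41/5.

90/11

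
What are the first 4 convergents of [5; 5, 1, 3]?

Using the convergent recurrence p_i = a_i*p_{i-1} + p_{i-2}, q_i = a_i*q_{i-1} + q_{i-2} with p_{-2}=0, p_{-1}=1, q_{-2}=1, q_{-1}=0:
  i=0: a_0=5, p_0 = 5*1 + 0 = 5, q_0 = 5*0 + 1 = 1.
  i=1: a_1=5, p_1 = 5*5 + 1 = 26, q_1 = 5*1 + 0 = 5.
  i=2: a_2=1, p_2 = 1*26 + 5 = 31, q_2 = 1*5 + 1 = 6.
  i=3: a_3=3, p_3 = 3*31 + 26 = 119, q_3 = 3*6 + 5 = 23.

5/1, 26/5, 31/6, 119/23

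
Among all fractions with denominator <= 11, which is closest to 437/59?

Expand x = 437/59 as a continued fraction with the Euclidean algorithm:
  437 = 7*59 + 24, so a_0 = 7.
  59 = 2*24 + 11, so a_1 = 2.
  24 = 2*11 + 2, so a_2 = 2.
  11 = 5*2 + 1, so a_3 = 5.
  2 = 2*1 + 0, so a_4 = 2.
so x = [7; 2, 2, 5, 2].
Convergents (p_i = a_i*p_{i-1} + p_{i-2}, q_i = a_i*q_{i-1} + q_{i-2} with p_{-2}=0, p_{-1}=1, q_{-2}=1, q_{-1}=0), until the denominator exceeds 11:
  i=0: a_0=7, p_0 = 7*1 + 0 = 7, q_0 = 7*0 + 1 = 1.
  i=1: a_1=2, p_1 = 2*7 + 1 = 15, q_1 = 2*1 + 0 = 2.
  i=2: a_2=2, p_2 = 2*15 + 7 = 37, q_2 = 2*2 + 1 = 5.
  i=3: a_3=5, p_3 = 5*37 + 15 = 200, q_3 = 5*5 + 2 = 27.
q_3 = 27 > 11, so the last convergent with denominator <= 11 is p_2/q_2 = 37/5.
The closest fraction with denominator <= 11 is either p_2/q_2 or the intermediate fraction (k*p_2 + p_1)/(k*q_2 + q_1) with the largest k >= 1 whose denominator stays <= 11; these approach x as k grows, and every other convergent or intermediate fraction in range is farther away.
Largest k: floor((11 - q_1)/q_2) = floor((11 - 2)/5) = 1.
That gives (1*37 + 15)/(1*5 + 2) = 52/7.
Compare the errors: |x - 37/5| = |437*5 - 37*59|/(59*5) = 2/295, and |x - 52/7| = |437*7 - 52*59|/(59*7) = 9/413.
Cross-multiplying, 2*413 = 826 < 2655 = 9*295, so 2/295 is smaller: the convergent 37/5 is closer to x than 52/7.

37/5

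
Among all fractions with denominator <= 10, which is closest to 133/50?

8/3

Expand x = 133/50 as a continued fraction with the Euclidean algorithm:
  133 = 2*50 + 33, so a_0 = 2.
  50 = 1*33 + 17, so a_1 = 1.
  33 = 1*17 + 16, so a_2 = 1.
  17 = 1*16 + 1, so a_3 = 1.
  16 = 16*1 + 0, so a_4 = 16.
so x = [2; 1, 1, 1, 16].
Convergents (p_i = a_i*p_{i-1} + p_{i-2}, q_i = a_i*q_{i-1} + q_{i-2} with p_{-2}=0, p_{-1}=1, q_{-2}=1, q_{-1}=0), until the denominator exceeds 10:
  i=0: a_0=2, p_0 = 2*1 + 0 = 2, q_0 = 2*0 + 1 = 1.
  i=1: a_1=1, p_1 = 1*2 + 1 = 3, q_1 = 1*1 + 0 = 1.
  i=2: a_2=1, p_2 = 1*3 + 2 = 5, q_2 = 1*1 + 1 = 2.
  i=3: a_3=1, p_3 = 1*5 + 3 = 8, q_3 = 1*2 + 1 = 3.
  i=4: a_4=16, p_4 = 16*8 + 5 = 133, q_4 = 16*3 + 2 = 50.
q_4 = 50 > 10, so the last convergent with denominator <= 10 is p_3/q_3 = 8/3.
The closest fraction with denominator <= 10 is either p_3/q_3 or the intermediate fraction (k*p_3 + p_2)/(k*q_3 + q_2) with the largest k >= 1 whose denominator stays <= 10; these approach x as k grows, and every other convergent or intermediate fraction in range is farther away.
Largest k: floor((10 - q_2)/q_3) = floor((10 - 2)/3) = 2.
That gives (2*8 + 5)/(2*3 + 2) = 21/8.
Compare the errors: |x - 8/3| = |133*3 - 8*50|/(50*3) = 1/150, and |x - 21/8| = |133*8 - 21*50|/(50*8) = 14/400.
Cross-multiplying, 1*400 = 400 < 2100 = 14*150, so 1/150 is smaller: the convergent 8/3 is closer to x than 21/8.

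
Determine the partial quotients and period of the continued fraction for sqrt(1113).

Write x_i = (sqrt(1113) + m_i)/d_i with (m_0, d_0) = (0, 1). a_0 = floor(sqrt(1113)) = 33, since 33^2 = 1089 <= 1113 < 1156 = 34^2.
Iterate m_{i+1} = d_i*a_i - m_i, d_{i+1} = (1113 - m_{i+1}^2)/d_i, a_{i+1} = floor((a_0 + m_{i+1})/d_{i+1}):
  m_1 = 1*33 - 0 = 33, d_1 = (1113 - 33^2)/1 = 24/1 = 24, a_1 = floor((33 + 33)/24) = 2.
  m_2 = 24*2 - 33 = 15, d_2 = (1113 - 15^2)/24 = 888/24 = 37, a_2 = floor((33 + 15)/37) = 1.
  m_3 = 37*1 - 15 = 22, d_3 = (1113 - 22^2)/37 = 629/37 = 17, a_3 = floor((33 + 22)/17) = 3.
  m_4 = 17*3 - 22 = 29, d_4 = (1113 - 29^2)/17 = 272/17 = 16, a_4 = floor((33 + 29)/16) = 3.
  m_5 = 16*3 - 29 = 19, d_5 = (1113 - 19^2)/16 = 752/16 = 47, a_5 = floor((33 + 19)/47) = 1.
  m_6 = 47*1 - 19 = 28, d_6 = (1113 - 28^2)/47 = 329/47 = 7, a_6 = floor((33 + 28)/7) = 8.
  m_7 = 7*8 - 28 = 28, d_7 = (1113 - 28^2)/7 = 329/7 = 47, a_7 = floor((33 + 28)/47) = 1.
  m_8 = 47*1 - 28 = 19, d_8 = (1113 - 19^2)/47 = 752/47 = 16, a_8 = floor((33 + 19)/16) = 3.
  m_9 = 16*3 - 19 = 29, d_9 = (1113 - 29^2)/16 = 272/16 = 17, a_9 = floor((33 + 29)/17) = 3.
  m_10 = 17*3 - 29 = 22, d_10 = (1113 - 22^2)/17 = 629/17 = 37, a_10 = floor((33 + 22)/37) = 1.
  m_11 = 37*1 - 22 = 15, d_11 = (1113 - 15^2)/37 = 888/37 = 24, a_11 = floor((33 + 15)/24) = 2.
  m_12 = 24*2 - 15 = 33, d_12 = (1113 - 33^2)/24 = 24/24 = 1, a_12 = floor((33 + 33)/1) = 66.
  m_13 = 1*66 - 33 = 33, d_13 = (1113 - 33^2)/1 = 24/1 = 24: (m_13, d_13) = (m_1, d_1) = (33, 24), so from here the quotients repeat a_1, ..., a_12; the period length is 12.
Hence the expansion of sqrt(1113) is a_0 = 33 followed by the repeating block 2, 1, 3, 3, 1, 8, 1, 3, 3, 1, 2, 66 (period 12).

[33; (2, 1, 3, 3, 1, 8, 1, 3, 3, 1, 2, 66)]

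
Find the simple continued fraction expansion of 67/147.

[0; 2, 5, 6, 2]

Run the Euclidean algorithm on 67 and 147; the successive quotients are the partial quotients a_0, a_1, ... (each step inverts the fractional part left over by the previous one):
  67 = 0*147 + 67, so a_0 = 0.
  147 = 2*67 + 13, so a_1 = 2.
  67 = 5*13 + 2, so a_2 = 5.
  13 = 6*2 + 1, so a_3 = 6.
  2 = 2*1 + 0, so a_4 = 2.
The remainder reaches 0 after 5 divisions, so the expansion has 5 partial quotients, read off in order.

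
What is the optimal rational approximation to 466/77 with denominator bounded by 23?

115/19

Expand x = 466/77 as a continued fraction with the Euclidean algorithm:
  466 = 6*77 + 4, so a_0 = 6.
  77 = 19*4 + 1, so a_1 = 19.
  4 = 4*1 + 0, so a_2 = 4.
so x = [6; 19, 4].
Convergents (p_i = a_i*p_{i-1} + p_{i-2}, q_i = a_i*q_{i-1} + q_{i-2} with p_{-2}=0, p_{-1}=1, q_{-2}=1, q_{-1}=0), until the denominator exceeds 23:
  i=0: a_0=6, p_0 = 6*1 + 0 = 6, q_0 = 6*0 + 1 = 1.
  i=1: a_1=19, p_1 = 19*6 + 1 = 115, q_1 = 19*1 + 0 = 19.
  i=2: a_2=4, p_2 = 4*115 + 6 = 466, q_2 = 4*19 + 1 = 77.
q_2 = 77 > 23, so the last convergent with denominator <= 23 is p_1/q_1 = 115/19.
The closest fraction with denominator <= 23 is either p_1/q_1 or the intermediate fraction (k*p_1 + p_0)/(k*q_1 + q_0) with the largest k >= 1 whose denominator stays <= 23; these approach x as k grows, and every other convergent or intermediate fraction in range is farther away.
Largest k: floor((23 - q_0)/q_1) = floor((23 - 1)/19) = 1.
That gives (1*115 + 6)/(1*19 + 1) = 121/20.
Compare the errors: |x - 115/19| = |466*19 - 115*77|/(77*19) = 1/1463, and |x - 121/20| = |466*20 - 121*77|/(77*20) = 3/1540.
Cross-multiplying, 1*1540 = 1540 < 4389 = 3*1463, so 1/1463 is smaller: the convergent 115/19 is closer to x than 121/20.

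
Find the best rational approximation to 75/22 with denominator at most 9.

Expand x = 75/22 as a continued fraction with the Euclidean algorithm:
  75 = 3*22 + 9, so a_0 = 3.
  22 = 2*9 + 4, so a_1 = 2.
  9 = 2*4 + 1, so a_2 = 2.
  4 = 4*1 + 0, so a_3 = 4.
so x = [3; 2, 2, 4].
Convergents (p_i = a_i*p_{i-1} + p_{i-2}, q_i = a_i*q_{i-1} + q_{i-2} with p_{-2}=0, p_{-1}=1, q_{-2}=1, q_{-1}=0), until the denominator exceeds 9:
  i=0: a_0=3, p_0 = 3*1 + 0 = 3, q_0 = 3*0 + 1 = 1.
  i=1: a_1=2, p_1 = 2*3 + 1 = 7, q_1 = 2*1 + 0 = 2.
  i=2: a_2=2, p_2 = 2*7 + 3 = 17, q_2 = 2*2 + 1 = 5.
  i=3: a_3=4, p_3 = 4*17 + 7 = 75, q_3 = 4*5 + 2 = 22.
q_3 = 22 > 9, so the last convergent with denominator <= 9 is p_2/q_2 = 17/5.
The closest fraction with denominator <= 9 is either p_2/q_2 or the intermediate fraction (k*p_2 + p_1)/(k*q_2 + q_1) with the largest k >= 1 whose denominator stays <= 9; these approach x as k grows, and every other convergent or intermediate fraction in range is farther away.
Largest k: floor((9 - q_1)/q_2) = floor((9 - 2)/5) = 1.
That gives (1*17 + 7)/(1*5 + 2) = 24/7.
Compare the errors: |x - 17/5| = |75*5 - 17*22|/(22*5) = 1/110, and |x - 24/7| = |75*7 - 24*22|/(22*7) = 3/154.
Cross-multiplying, 1*154 = 154 < 330 = 3*110, so 1/110 is smaller: the convergent 17/5 is closer to x than 24/7.

17/5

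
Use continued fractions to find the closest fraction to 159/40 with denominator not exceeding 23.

Expand x = 159/40 as a continued fraction with the Euclidean algorithm:
  159 = 3*40 + 39, so a_0 = 3.
  40 = 1*39 + 1, so a_1 = 1.
  39 = 39*1 + 0, so a_2 = 39.
so x = [3; 1, 39].
Convergents (p_i = a_i*p_{i-1} + p_{i-2}, q_i = a_i*q_{i-1} + q_{i-2} with p_{-2}=0, p_{-1}=1, q_{-2}=1, q_{-1}=0), until the denominator exceeds 23:
  i=0: a_0=3, p_0 = 3*1 + 0 = 3, q_0 = 3*0 + 1 = 1.
  i=1: a_1=1, p_1 = 1*3 + 1 = 4, q_1 = 1*1 + 0 = 1.
  i=2: a_2=39, p_2 = 39*4 + 3 = 159, q_2 = 39*1 + 1 = 40.
q_2 = 40 > 23, so the last convergent with denominator <= 23 is p_1/q_1 = 4/1.
The closest fraction with denominator <= 23 is either p_1/q_1 or the intermediate fraction (k*p_1 + p_0)/(k*q_1 + q_0) with the largest k >= 1 whose denominator stays <= 23; these approach x as k grows, and every other convergent or intermediate fraction in range is farther away.
Largest k: floor((23 - q_0)/q_1) = floor((23 - 1)/1) = 22.
That gives (22*4 + 3)/(22*1 + 1) = 91/23.
Compare the errors: |x - 4/1| = |159*1 - 4*40|/(40*1) = 1/40, and |x - 91/23| = |159*23 - 91*40|/(40*23) = 17/920.
Cross-multiplying, 17*40 = 680 < 920 = 1*920, so 17/920 is smaller: the intermediate fraction 91/23 is closer to x than 4/1.

91/23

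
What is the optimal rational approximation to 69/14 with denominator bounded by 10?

49/10

Expand x = 69/14 as a continued fraction with the Euclidean algorithm:
  69 = 4*14 + 13, so a_0 = 4.
  14 = 1*13 + 1, so a_1 = 1.
  13 = 13*1 + 0, so a_2 = 13.
so x = [4; 1, 13].
Convergents (p_i = a_i*p_{i-1} + p_{i-2}, q_i = a_i*q_{i-1} + q_{i-2} with p_{-2}=0, p_{-1}=1, q_{-2}=1, q_{-1}=0), until the denominator exceeds 10:
  i=0: a_0=4, p_0 = 4*1 + 0 = 4, q_0 = 4*0 + 1 = 1.
  i=1: a_1=1, p_1 = 1*4 + 1 = 5, q_1 = 1*1 + 0 = 1.
  i=2: a_2=13, p_2 = 13*5 + 4 = 69, q_2 = 13*1 + 1 = 14.
q_2 = 14 > 10, so the last convergent with denominator <= 10 is p_1/q_1 = 5/1.
The closest fraction with denominator <= 10 is either p_1/q_1 or the intermediate fraction (k*p_1 + p_0)/(k*q_1 + q_0) with the largest k >= 1 whose denominator stays <= 10; these approach x as k grows, and every other convergent or intermediate fraction in range is farther away.
Largest k: floor((10 - q_0)/q_1) = floor((10 - 1)/1) = 9.
That gives (9*5 + 4)/(9*1 + 1) = 49/10.
Compare the errors: |x - 5/1| = |69*1 - 5*14|/(14*1) = 1/14, and |x - 49/10| = |69*10 - 49*14|/(14*10) = 4/140.
Cross-multiplying, 4*14 = 56 < 140 = 1*140, so 4/140 is smaller: the intermediate fraction 49/10 is closer to x than 5/1.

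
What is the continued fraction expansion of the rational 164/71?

Run the Euclidean algorithm on 164 and 71; the successive quotients are the partial quotients a_0, a_1, ... (each step inverts the fractional part left over by the previous one):
  164 = 2*71 + 22, so a_0 = 2.
  71 = 3*22 + 5, so a_1 = 3.
  22 = 4*5 + 2, so a_2 = 4.
  5 = 2*2 + 1, so a_3 = 2.
  2 = 2*1 + 0, so a_4 = 2.
The remainder reaches 0 after 5 divisions, so the expansion has 5 partial quotients, read off in order.

[2; 3, 4, 2, 2]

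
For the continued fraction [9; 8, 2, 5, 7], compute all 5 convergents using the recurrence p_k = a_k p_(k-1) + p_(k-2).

Using the convergent recurrence p_i = a_i*p_{i-1} + p_{i-2}, q_i = a_i*q_{i-1} + q_{i-2} with p_{-2}=0, p_{-1}=1, q_{-2}=1, q_{-1}=0:
  i=0: a_0=9, p_0 = 9*1 + 0 = 9, q_0 = 9*0 + 1 = 1.
  i=1: a_1=8, p_1 = 8*9 + 1 = 73, q_1 = 8*1 + 0 = 8.
  i=2: a_2=2, p_2 = 2*73 + 9 = 155, q_2 = 2*8 + 1 = 17.
  i=3: a_3=5, p_3 = 5*155 + 73 = 848, q_3 = 5*17 + 8 = 93.
  i=4: a_4=7, p_4 = 7*848 + 155 = 6091, q_4 = 7*93 + 17 = 668.

9/1, 73/8, 155/17, 848/93, 6091/668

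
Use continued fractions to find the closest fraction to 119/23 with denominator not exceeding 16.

Expand x = 119/23 as a continued fraction with the Euclidean algorithm:
  119 = 5*23 + 4, so a_0 = 5.
  23 = 5*4 + 3, so a_1 = 5.
  4 = 1*3 + 1, so a_2 = 1.
  3 = 3*1 + 0, so a_3 = 3.
so x = [5; 5, 1, 3].
Convergents (p_i = a_i*p_{i-1} + p_{i-2}, q_i = a_i*q_{i-1} + q_{i-2} with p_{-2}=0, p_{-1}=1, q_{-2}=1, q_{-1}=0), until the denominator exceeds 16:
  i=0: a_0=5, p_0 = 5*1 + 0 = 5, q_0 = 5*0 + 1 = 1.
  i=1: a_1=5, p_1 = 5*5 + 1 = 26, q_1 = 5*1 + 0 = 5.
  i=2: a_2=1, p_2 = 1*26 + 5 = 31, q_2 = 1*5 + 1 = 6.
  i=3: a_3=3, p_3 = 3*31 + 26 = 119, q_3 = 3*6 + 5 = 23.
q_3 = 23 > 16, so the last convergent with denominator <= 16 is p_2/q_2 = 31/6.
The closest fraction with denominator <= 16 is either p_2/q_2 or the intermediate fraction (k*p_2 + p_1)/(k*q_2 + q_1) with the largest k >= 1 whose denominator stays <= 16; these approach x as k grows, and every other convergent or intermediate fraction in range is farther away.
Largest k: floor((16 - q_1)/q_2) = floor((16 - 5)/6) = 1.
That gives (1*31 + 26)/(1*6 + 5) = 57/11.
Compare the errors: |x - 31/6| = |119*6 - 31*23|/(23*6) = 1/138, and |x - 57/11| = |119*11 - 57*23|/(23*11) = 2/253.
Cross-multiplying, 1*253 = 253 < 276 = 2*138, so 1/138 is smaller: the convergent 31/6 is closer to x than 57/11.

31/6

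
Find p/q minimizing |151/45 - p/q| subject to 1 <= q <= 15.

47/14

Expand x = 151/45 as a continued fraction with the Euclidean algorithm:
  151 = 3*45 + 16, so a_0 = 3.
  45 = 2*16 + 13, so a_1 = 2.
  16 = 1*13 + 3, so a_2 = 1.
  13 = 4*3 + 1, so a_3 = 4.
  3 = 3*1 + 0, so a_4 = 3.
so x = [3; 2, 1, 4, 3].
Convergents (p_i = a_i*p_{i-1} + p_{i-2}, q_i = a_i*q_{i-1} + q_{i-2} with p_{-2}=0, p_{-1}=1, q_{-2}=1, q_{-1}=0), until the denominator exceeds 15:
  i=0: a_0=3, p_0 = 3*1 + 0 = 3, q_0 = 3*0 + 1 = 1.
  i=1: a_1=2, p_1 = 2*3 + 1 = 7, q_1 = 2*1 + 0 = 2.
  i=2: a_2=1, p_2 = 1*7 + 3 = 10, q_2 = 1*2 + 1 = 3.
  i=3: a_3=4, p_3 = 4*10 + 7 = 47, q_3 = 4*3 + 2 = 14.
  i=4: a_4=3, p_4 = 3*47 + 10 = 151, q_4 = 3*14 + 3 = 45.
q_4 = 45 > 15, so the last convergent with denominator <= 15 is p_3/q_3 = 47/14.
The closest fraction with denominator <= 15 is either p_3/q_3 or the intermediate fraction (k*p_3 + p_2)/(k*q_3 + q_2) with the largest k >= 1 whose denominator stays <= 15; these approach x as k grows, and every other convergent or intermediate fraction in range is farther away.
Largest k: floor((15 - q_2)/q_3) = floor((15 - 3)/14) = 0.
Since k = 0, no intermediate fraction beyond p_3/q_3 has denominator <= 15, so the convergent 47/14 is the closest (its error is |151*14 - 47*45|/(45*14) = 1/630).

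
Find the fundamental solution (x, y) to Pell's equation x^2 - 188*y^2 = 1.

(x, y) = (4607, 336)

First expand sqrt(188) as a continued fraction. With x_i = (sqrt(188) + m_i)/d_i and (m_0, d_0) = (0, 1): a_0 = floor(sqrt(188)) = 13, since 13^2 = 169 <= 188 < 196 = 14^2.
Iterate m_{i+1} = d_i*a_i - m_i, d_{i+1} = (188 - m_{i+1}^2)/d_i, a_{i+1} = floor((a_0 + m_{i+1})/d_{i+1}):
  m_1 = 1*13 - 0 = 13, d_1 = (188 - 13^2)/1 = 19/1 = 19, a_1 = floor((13 + 13)/19) = 1.
  m_2 = 19*1 - 13 = 6, d_2 = (188 - 6^2)/19 = 152/19 = 8, a_2 = floor((13 + 6)/8) = 2.
  m_3 = 8*2 - 6 = 10, d_3 = (188 - 10^2)/8 = 88/8 = 11, a_3 = floor((13 + 10)/11) = 2.
  m_4 = 11*2 - 10 = 12, d_4 = (188 - 12^2)/11 = 44/11 = 4, a_4 = floor((13 + 12)/4) = 6.
  m_5 = 4*6 - 12 = 12, d_5 = (188 - 12^2)/4 = 44/4 = 11, a_5 = floor((13 + 12)/11) = 2.
  m_6 = 11*2 - 12 = 10, d_6 = (188 - 10^2)/11 = 88/11 = 8, a_6 = floor((13 + 10)/8) = 2.
  m_7 = 8*2 - 10 = 6, d_7 = (188 - 6^2)/8 = 152/8 = 19, a_7 = floor((13 + 6)/19) = 1.
  m_8 = 19*1 - 6 = 13, d_8 = (188 - 13^2)/19 = 19/19 = 1, a_8 = floor((13 + 13)/1) = 26.
  m_9 = 1*26 - 13 = 13, d_9 = (188 - 13^2)/1 = 19/1 = 19: (m_9, d_9) = (m_1, d_1) = (13, 19), so from here the quotients repeat a_1, ..., a_8; the period length is 8.
So sqrt(188) = [13; (1, 2, 2, 6, 2, 2, 1, 26)] with period length k = 8.
k is even, so the fundamental solution of x^2 - 188y^2 = 1 is (p_{k-1}, q_{k-1}) = (p_7, q_7); compute convergents through index 7.
Convergents (p_i = a_i*p_{i-1} + p_{i-2}, q_i = a_i*q_{i-1} + q_{i-2} with p_{-2}=0, p_{-1}=1, q_{-2}=1, q_{-1}=0):
  i=0: a_0=13, p_0 = 13*1 + 0 = 13, q_0 = 13*0 + 1 = 1.
  i=1: a_1=1, p_1 = 1*13 + 1 = 14, q_1 = 1*1 + 0 = 1.
  i=2: a_2=2, p_2 = 2*14 + 13 = 41, q_2 = 2*1 + 1 = 3.
  i=3: a_3=2, p_3 = 2*41 + 14 = 96, q_3 = 2*3 + 1 = 7.
  i=4: a_4=6, p_4 = 6*96 + 41 = 617, q_4 = 6*7 + 3 = 45.
  i=5: a_5=2, p_5 = 2*617 + 96 = 1330, q_5 = 2*45 + 7 = 97.
  i=6: a_6=2, p_6 = 2*1330 + 617 = 3277, q_6 = 2*97 + 45 = 239.
  i=7: a_7=1, p_7 = 1*3277 + 1330 = 4607, q_7 = 1*239 + 97 = 336.
Check: 4607^2 - 188*336^2 = 21224449 - 21224448 = 1, so (x, y) = (4607, 336) solves the equation, and by the theorem it is the least positive solution.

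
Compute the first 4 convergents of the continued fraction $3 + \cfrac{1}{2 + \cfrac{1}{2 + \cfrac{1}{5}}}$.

Using the convergent recurrence p_i = a_i*p_{i-1} + p_{i-2}, q_i = a_i*q_{i-1} + q_{i-2} with p_{-2}=0, p_{-1}=1, q_{-2}=1, q_{-1}=0:
  i=0: a_0=3, p_0 = 3*1 + 0 = 3, q_0 = 3*0 + 1 = 1.
  i=1: a_1=2, p_1 = 2*3 + 1 = 7, q_1 = 2*1 + 0 = 2.
  i=2: a_2=2, p_2 = 2*7 + 3 = 17, q_2 = 2*2 + 1 = 5.
  i=3: a_3=5, p_3 = 5*17 + 7 = 92, q_3 = 5*5 + 2 = 27.

3/1, 7/2, 17/5, 92/27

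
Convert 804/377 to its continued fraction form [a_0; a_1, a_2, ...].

Run the Euclidean algorithm on 804 and 377; the successive quotients are the partial quotients a_0, a_1, ... (each step inverts the fractional part left over by the previous one):
  804 = 2*377 + 50, so a_0 = 2.
  377 = 7*50 + 27, so a_1 = 7.
  50 = 1*27 + 23, so a_2 = 1.
  27 = 1*23 + 4, so a_3 = 1.
  23 = 5*4 + 3, so a_4 = 5.
  4 = 1*3 + 1, so a_5 = 1.
  3 = 3*1 + 0, so a_6 = 3.
The remainder reaches 0 after 7 divisions, so the expansion has 7 partial quotients, read off in order.

[2; 7, 1, 1, 5, 1, 3]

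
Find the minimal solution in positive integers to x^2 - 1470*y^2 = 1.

(x, y) = (5291, 138)

First expand sqrt(1470) as a continued fraction. With x_i = (sqrt(1470) + m_i)/d_i and (m_0, d_0) = (0, 1): a_0 = floor(sqrt(1470)) = 38, since 38^2 = 1444 <= 1470 < 1521 = 39^2.
Iterate m_{i+1} = d_i*a_i - m_i, d_{i+1} = (1470 - m_{i+1}^2)/d_i, a_{i+1} = floor((a_0 + m_{i+1})/d_{i+1}):
  m_1 = 1*38 - 0 = 38, d_1 = (1470 - 38^2)/1 = 26/1 = 26, a_1 = floor((38 + 38)/26) = 2.
  m_2 = 26*2 - 38 = 14, d_2 = (1470 - 14^2)/26 = 1274/26 = 49, a_2 = floor((38 + 14)/49) = 1.
  m_3 = 49*1 - 14 = 35, d_3 = (1470 - 35^2)/49 = 245/49 = 5, a_3 = floor((38 + 35)/5) = 14.
  m_4 = 5*14 - 35 = 35, d_4 = (1470 - 35^2)/5 = 245/5 = 49, a_4 = floor((38 + 35)/49) = 1.
  m_5 = 49*1 - 35 = 14, d_5 = (1470 - 14^2)/49 = 1274/49 = 26, a_5 = floor((38 + 14)/26) = 2.
  m_6 = 26*2 - 14 = 38, d_6 = (1470 - 38^2)/26 = 26/26 = 1, a_6 = floor((38 + 38)/1) = 76.
  m_7 = 1*76 - 38 = 38, d_7 = (1470 - 38^2)/1 = 26/1 = 26: (m_7, d_7) = (m_1, d_1) = (38, 26), so from here the quotients repeat a_1, ..., a_6; the period length is 6.
So sqrt(1470) = [38; (2, 1, 14, 1, 2, 76)] with period length k = 6.
k is even, so the fundamental solution of x^2 - 1470y^2 = 1 is (p_{k-1}, q_{k-1}) = (p_5, q_5); compute convergents through index 5.
Convergents (p_i = a_i*p_{i-1} + p_{i-2}, q_i = a_i*q_{i-1} + q_{i-2} with p_{-2}=0, p_{-1}=1, q_{-2}=1, q_{-1}=0):
  i=0: a_0=38, p_0 = 38*1 + 0 = 38, q_0 = 38*0 + 1 = 1.
  i=1: a_1=2, p_1 = 2*38 + 1 = 77, q_1 = 2*1 + 0 = 2.
  i=2: a_2=1, p_2 = 1*77 + 38 = 115, q_2 = 1*2 + 1 = 3.
  i=3: a_3=14, p_3 = 14*115 + 77 = 1687, q_3 = 14*3 + 2 = 44.
  i=4: a_4=1, p_4 = 1*1687 + 115 = 1802, q_4 = 1*44 + 3 = 47.
  i=5: a_5=2, p_5 = 2*1802 + 1687 = 5291, q_5 = 2*47 + 44 = 138.
Check: 5291^2 - 1470*138^2 = 27994681 - 27994680 = 1, so (x, y) = (5291, 138) solves the equation, and by the theorem it is the least positive solution.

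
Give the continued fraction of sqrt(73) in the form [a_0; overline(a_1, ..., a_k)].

[8; overline(1, 1, 5, 5, 1, 1, 16)]

Write x_i = (sqrt(73) + m_i)/d_i with (m_0, d_0) = (0, 1). a_0 = floor(sqrt(73)) = 8, since 8^2 = 64 <= 73 < 81 = 9^2.
Iterate m_{i+1} = d_i*a_i - m_i, d_{i+1} = (73 - m_{i+1}^2)/d_i, a_{i+1} = floor((a_0 + m_{i+1})/d_{i+1}):
  m_1 = 1*8 - 0 = 8, d_1 = (73 - 8^2)/1 = 9/1 = 9, a_1 = floor((8 + 8)/9) = 1.
  m_2 = 9*1 - 8 = 1, d_2 = (73 - 1^2)/9 = 72/9 = 8, a_2 = floor((8 + 1)/8) = 1.
  m_3 = 8*1 - 1 = 7, d_3 = (73 - 7^2)/8 = 24/8 = 3, a_3 = floor((8 + 7)/3) = 5.
  m_4 = 3*5 - 7 = 8, d_4 = (73 - 8^2)/3 = 9/3 = 3, a_4 = floor((8 + 8)/3) = 5.
  m_5 = 3*5 - 8 = 7, d_5 = (73 - 7^2)/3 = 24/3 = 8, a_5 = floor((8 + 7)/8) = 1.
  m_6 = 8*1 - 7 = 1, d_6 = (73 - 1^2)/8 = 72/8 = 9, a_6 = floor((8 + 1)/9) = 1.
  m_7 = 9*1 - 1 = 8, d_7 = (73 - 8^2)/9 = 9/9 = 1, a_7 = floor((8 + 8)/1) = 16.
  m_8 = 1*16 - 8 = 8, d_8 = (73 - 8^2)/1 = 9/1 = 9: (m_8, d_8) = (m_1, d_1) = (8, 9), so from here the quotients repeat a_1, ..., a_7; the period length is 7.
Hence the expansion of sqrt(73) is a_0 = 8 followed by the repeating block 1, 1, 5, 5, 1, 1, 16 (period 7).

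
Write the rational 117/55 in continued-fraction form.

Run the Euclidean algorithm on 117 and 55; the successive quotients are the partial quotients a_0, a_1, ... (each step inverts the fractional part left over by the previous one):
  117 = 2*55 + 7, so a_0 = 2.
  55 = 7*7 + 6, so a_1 = 7.
  7 = 1*6 + 1, so a_2 = 1.
  6 = 6*1 + 0, so a_3 = 6.
The remainder reaches 0 after 4 divisions, so the expansion has 4 partial quotients, read off in order.

[2; 7, 1, 6]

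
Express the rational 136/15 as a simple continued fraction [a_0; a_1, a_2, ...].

[9; 15]

Run the Euclidean algorithm on 136 and 15; the successive quotients are the partial quotients a_0, a_1, ... (each step inverts the fractional part left over by the previous one):
  136 = 9*15 + 1, so a_0 = 9.
  15 = 15*1 + 0, so a_1 = 15.
The remainder reaches 0 after 2 divisions, so the expansion has 2 partial quotients, read off in order.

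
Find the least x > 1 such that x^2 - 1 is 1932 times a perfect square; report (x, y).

(x, y) = (967, 22)

First expand sqrt(1932) as a continued fraction. With x_i = (sqrt(1932) + m_i)/d_i and (m_0, d_0) = (0, 1): a_0 = floor(sqrt(1932)) = 43, since 43^2 = 1849 <= 1932 < 1936 = 44^2.
Iterate m_{i+1} = d_i*a_i - m_i, d_{i+1} = (1932 - m_{i+1}^2)/d_i, a_{i+1} = floor((a_0 + m_{i+1})/d_{i+1}):
  m_1 = 1*43 - 0 = 43, d_1 = (1932 - 43^2)/1 = 83/1 = 83, a_1 = floor((43 + 43)/83) = 1.
  m_2 = 83*1 - 43 = 40, d_2 = (1932 - 40^2)/83 = 332/83 = 4, a_2 = floor((43 + 40)/4) = 20.
  m_3 = 4*20 - 40 = 40, d_3 = (1932 - 40^2)/4 = 332/4 = 83, a_3 = floor((43 + 40)/83) = 1.
  m_4 = 83*1 - 40 = 43, d_4 = (1932 - 43^2)/83 = 83/83 = 1, a_4 = floor((43 + 43)/1) = 86.
  m_5 = 1*86 - 43 = 43, d_5 = (1932 - 43^2)/1 = 83/1 = 83: (m_5, d_5) = (m_1, d_1) = (43, 83), so from here the quotients repeat a_1, ..., a_4; the period length is 4.
So sqrt(1932) = [43; (1, 20, 1, 86)] with period length k = 4.
k is even, so the fundamental solution of x^2 - 1932y^2 = 1 is (p_{k-1}, q_{k-1}) = (p_3, q_3); compute convergents through index 3.
Convergents (p_i = a_i*p_{i-1} + p_{i-2}, q_i = a_i*q_{i-1} + q_{i-2} with p_{-2}=0, p_{-1}=1, q_{-2}=1, q_{-1}=0):
  i=0: a_0=43, p_0 = 43*1 + 0 = 43, q_0 = 43*0 + 1 = 1.
  i=1: a_1=1, p_1 = 1*43 + 1 = 44, q_1 = 1*1 + 0 = 1.
  i=2: a_2=20, p_2 = 20*44 + 43 = 923, q_2 = 20*1 + 1 = 21.
  i=3: a_3=1, p_3 = 1*923 + 44 = 967, q_3 = 1*21 + 1 = 22.
Check: 967^2 - 1932*22^2 = 935089 - 935088 = 1, so (x, y) = (967, 22) solves the equation, and by the theorem it is the least positive solution.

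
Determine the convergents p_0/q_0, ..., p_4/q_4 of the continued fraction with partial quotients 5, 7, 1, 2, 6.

Using the convergent recurrence p_i = a_i*p_{i-1} + p_{i-2}, q_i = a_i*q_{i-1} + q_{i-2} with p_{-2}=0, p_{-1}=1, q_{-2}=1, q_{-1}=0:
  i=0: a_0=5, p_0 = 5*1 + 0 = 5, q_0 = 5*0 + 1 = 1.
  i=1: a_1=7, p_1 = 7*5 + 1 = 36, q_1 = 7*1 + 0 = 7.
  i=2: a_2=1, p_2 = 1*36 + 5 = 41, q_2 = 1*7 + 1 = 8.
  i=3: a_3=2, p_3 = 2*41 + 36 = 118, q_3 = 2*8 + 7 = 23.
  i=4: a_4=6, p_4 = 6*118 + 41 = 749, q_4 = 6*23 + 8 = 146.

5/1, 36/7, 41/8, 118/23, 749/146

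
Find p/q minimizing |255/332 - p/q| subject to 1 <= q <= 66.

43/56

Expand x = 255/332 as a continued fraction with the Euclidean algorithm:
  255 = 0*332 + 255, so a_0 = 0.
  332 = 1*255 + 77, so a_1 = 1.
  255 = 3*77 + 24, so a_2 = 3.
  77 = 3*24 + 5, so a_3 = 3.
  24 = 4*5 + 4, so a_4 = 4.
  5 = 1*4 + 1, so a_5 = 1.
  4 = 4*1 + 0, so a_6 = 4.
so x = [0; 1, 3, 3, 4, 1, 4].
Convergents (p_i = a_i*p_{i-1} + p_{i-2}, q_i = a_i*q_{i-1} + q_{i-2} with p_{-2}=0, p_{-1}=1, q_{-2}=1, q_{-1}=0), until the denominator exceeds 66:
  i=0: a_0=0, p_0 = 0*1 + 0 = 0, q_0 = 0*0 + 1 = 1.
  i=1: a_1=1, p_1 = 1*0 + 1 = 1, q_1 = 1*1 + 0 = 1.
  i=2: a_2=3, p_2 = 3*1 + 0 = 3, q_2 = 3*1 + 1 = 4.
  i=3: a_3=3, p_3 = 3*3 + 1 = 10, q_3 = 3*4 + 1 = 13.
  i=4: a_4=4, p_4 = 4*10 + 3 = 43, q_4 = 4*13 + 4 = 56.
  i=5: a_5=1, p_5 = 1*43 + 10 = 53, q_5 = 1*56 + 13 = 69.
q_5 = 69 > 66, so the last convergent with denominator <= 66 is p_4/q_4 = 43/56.
The closest fraction with denominator <= 66 is either p_4/q_4 or the intermediate fraction (k*p_4 + p_3)/(k*q_4 + q_3) with the largest k >= 1 whose denominator stays <= 66; these approach x as k grows, and every other convergent or intermediate fraction in range is farther away.
Largest k: floor((66 - q_3)/q_4) = floor((66 - 13)/56) = 0.
Since k = 0, no intermediate fraction beyond p_4/q_4 has denominator <= 66, so the convergent 43/56 is the closest (its error is |255*56 - 43*332|/(332*56) = 4/18592).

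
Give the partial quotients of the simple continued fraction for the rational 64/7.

Run the Euclidean algorithm on 64 and 7; the successive quotients are the partial quotients a_0, a_1, ... (each step inverts the fractional part left over by the previous one):
  64 = 9*7 + 1, so a_0 = 9.
  7 = 7*1 + 0, so a_1 = 7.
The remainder reaches 0 after 2 divisions, so the expansion has 2 partial quotients, read off in order.

[9; 7]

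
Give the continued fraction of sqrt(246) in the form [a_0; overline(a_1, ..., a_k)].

Write x_i = (sqrt(246) + m_i)/d_i with (m_0, d_0) = (0, 1). a_0 = floor(sqrt(246)) = 15, since 15^2 = 225 <= 246 < 256 = 16^2.
Iterate m_{i+1} = d_i*a_i - m_i, d_{i+1} = (246 - m_{i+1}^2)/d_i, a_{i+1} = floor((a_0 + m_{i+1})/d_{i+1}):
  m_1 = 1*15 - 0 = 15, d_1 = (246 - 15^2)/1 = 21/1 = 21, a_1 = floor((15 + 15)/21) = 1.
  m_2 = 21*1 - 15 = 6, d_2 = (246 - 6^2)/21 = 210/21 = 10, a_2 = floor((15 + 6)/10) = 2.
  m_3 = 10*2 - 6 = 14, d_3 = (246 - 14^2)/10 = 50/10 = 5, a_3 = floor((15 + 14)/5) = 5.
  m_4 = 5*5 - 14 = 11, d_4 = (246 - 11^2)/5 = 125/5 = 25, a_4 = floor((15 + 11)/25) = 1.
  m_5 = 25*1 - 11 = 14, d_5 = (246 - 14^2)/25 = 50/25 = 2, a_5 = floor((15 + 14)/2) = 14.
  m_6 = 2*14 - 14 = 14, d_6 = (246 - 14^2)/2 = 50/2 = 25, a_6 = floor((15 + 14)/25) = 1.
  m_7 = 25*1 - 14 = 11, d_7 = (246 - 11^2)/25 = 125/25 = 5, a_7 = floor((15 + 11)/5) = 5.
  m_8 = 5*5 - 11 = 14, d_8 = (246 - 14^2)/5 = 50/5 = 10, a_8 = floor((15 + 14)/10) = 2.
  m_9 = 10*2 - 14 = 6, d_9 = (246 - 6^2)/10 = 210/10 = 21, a_9 = floor((15 + 6)/21) = 1.
  m_10 = 21*1 - 6 = 15, d_10 = (246 - 15^2)/21 = 21/21 = 1, a_10 = floor((15 + 15)/1) = 30.
  m_11 = 1*30 - 15 = 15, d_11 = (246 - 15^2)/1 = 21/1 = 21: (m_11, d_11) = (m_1, d_1) = (15, 21), so from here the quotients repeat a_1, ..., a_10; the period length is 10.
Hence the expansion of sqrt(246) is a_0 = 15 followed by the repeating block 1, 2, 5, 1, 14, 1, 5, 2, 1, 30 (period 10).

[15; overline(1, 2, 5, 1, 14, 1, 5, 2, 1, 30)]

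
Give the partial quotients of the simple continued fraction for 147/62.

Run the Euclidean algorithm on 147 and 62; the successive quotients are the partial quotients a_0, a_1, ... (each step inverts the fractional part left over by the previous one):
  147 = 2*62 + 23, so a_0 = 2.
  62 = 2*23 + 16, so a_1 = 2.
  23 = 1*16 + 7, so a_2 = 1.
  16 = 2*7 + 2, so a_3 = 2.
  7 = 3*2 + 1, so a_4 = 3.
  2 = 2*1 + 0, so a_5 = 2.
The remainder reaches 0 after 6 divisions, so the expansion has 6 partial quotients, read off in order.

[2; 2, 1, 2, 3, 2]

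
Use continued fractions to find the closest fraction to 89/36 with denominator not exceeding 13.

32/13

Expand x = 89/36 as a continued fraction with the Euclidean algorithm:
  89 = 2*36 + 17, so a_0 = 2.
  36 = 2*17 + 2, so a_1 = 2.
  17 = 8*2 + 1, so a_2 = 8.
  2 = 2*1 + 0, so a_3 = 2.
so x = [2; 2, 8, 2].
Convergents (p_i = a_i*p_{i-1} + p_{i-2}, q_i = a_i*q_{i-1} + q_{i-2} with p_{-2}=0, p_{-1}=1, q_{-2}=1, q_{-1}=0), until the denominator exceeds 13:
  i=0: a_0=2, p_0 = 2*1 + 0 = 2, q_0 = 2*0 + 1 = 1.
  i=1: a_1=2, p_1 = 2*2 + 1 = 5, q_1 = 2*1 + 0 = 2.
  i=2: a_2=8, p_2 = 8*5 + 2 = 42, q_2 = 8*2 + 1 = 17.
q_2 = 17 > 13, so the last convergent with denominator <= 13 is p_1/q_1 = 5/2.
The closest fraction with denominator <= 13 is either p_1/q_1 or the intermediate fraction (k*p_1 + p_0)/(k*q_1 + q_0) with the largest k >= 1 whose denominator stays <= 13; these approach x as k grows, and every other convergent or intermediate fraction in range is farther away.
Largest k: floor((13 - q_0)/q_1) = floor((13 - 1)/2) = 6.
That gives (6*5 + 2)/(6*2 + 1) = 32/13.
Compare the errors: |x - 5/2| = |89*2 - 5*36|/(36*2) = 2/72, and |x - 32/13| = |89*13 - 32*36|/(36*13) = 5/468.
Cross-multiplying, 5*72 = 360 < 936 = 2*468, so 5/468 is smaller: the intermediate fraction 32/13 is closer to x than 5/2.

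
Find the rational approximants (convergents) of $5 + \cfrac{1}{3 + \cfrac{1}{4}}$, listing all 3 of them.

5/1, 16/3, 69/13

Using the convergent recurrence p_i = a_i*p_{i-1} + p_{i-2}, q_i = a_i*q_{i-1} + q_{i-2} with p_{-2}=0, p_{-1}=1, q_{-2}=1, q_{-1}=0:
  i=0: a_0=5, p_0 = 5*1 + 0 = 5, q_0 = 5*0 + 1 = 1.
  i=1: a_1=3, p_1 = 3*5 + 1 = 16, q_1 = 3*1 + 0 = 3.
  i=2: a_2=4, p_2 = 4*16 + 5 = 69, q_2 = 4*3 + 1 = 13.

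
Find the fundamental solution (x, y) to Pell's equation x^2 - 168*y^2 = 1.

(x, y) = (13, 1)

First expand sqrt(168) as a continued fraction. With x_i = (sqrt(168) + m_i)/d_i and (m_0, d_0) = (0, 1): a_0 = floor(sqrt(168)) = 12, since 12^2 = 144 <= 168 < 169 = 13^2.
Iterate m_{i+1} = d_i*a_i - m_i, d_{i+1} = (168 - m_{i+1}^2)/d_i, a_{i+1} = floor((a_0 + m_{i+1})/d_{i+1}):
  m_1 = 1*12 - 0 = 12, d_1 = (168 - 12^2)/1 = 24/1 = 24, a_1 = floor((12 + 12)/24) = 1.
  m_2 = 24*1 - 12 = 12, d_2 = (168 - 12^2)/24 = 24/24 = 1, a_2 = floor((12 + 12)/1) = 24.
  m_3 = 1*24 - 12 = 12, d_3 = (168 - 12^2)/1 = 24/1 = 24: (m_3, d_3) = (m_1, d_1) = (12, 24), so from here the quotients repeat a_1, a_2; the period length is 2.
So sqrt(168) = [12; (1, 24)] with period length k = 2.
k is even, so the fundamental solution of x^2 - 168y^2 = 1 is (p_{k-1}, q_{k-1}) = (p_1, q_1); compute convergents through index 1.
Convergents (p_i = a_i*p_{i-1} + p_{i-2}, q_i = a_i*q_{i-1} + q_{i-2} with p_{-2}=0, p_{-1}=1, q_{-2}=1, q_{-1}=0):
  i=0: a_0=12, p_0 = 12*1 + 0 = 12, q_0 = 12*0 + 1 = 1.
  i=1: a_1=1, p_1 = 1*12 + 1 = 13, q_1 = 1*1 + 0 = 1.
Check: 13^2 - 168*1^2 = 169 - 168 = 1, so (x, y) = (13, 1) solves the equation, and by the theorem it is the least positive solution.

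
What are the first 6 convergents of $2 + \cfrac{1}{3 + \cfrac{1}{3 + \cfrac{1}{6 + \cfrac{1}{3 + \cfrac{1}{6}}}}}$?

2/1, 7/3, 23/10, 145/63, 458/199, 2893/1257

Using the convergent recurrence p_i = a_i*p_{i-1} + p_{i-2}, q_i = a_i*q_{i-1} + q_{i-2} with p_{-2}=0, p_{-1}=1, q_{-2}=1, q_{-1}=0:
  i=0: a_0=2, p_0 = 2*1 + 0 = 2, q_0 = 2*0 + 1 = 1.
  i=1: a_1=3, p_1 = 3*2 + 1 = 7, q_1 = 3*1 + 0 = 3.
  i=2: a_2=3, p_2 = 3*7 + 2 = 23, q_2 = 3*3 + 1 = 10.
  i=3: a_3=6, p_3 = 6*23 + 7 = 145, q_3 = 6*10 + 3 = 63.
  i=4: a_4=3, p_4 = 3*145 + 23 = 458, q_4 = 3*63 + 10 = 199.
  i=5: a_5=6, p_5 = 6*458 + 145 = 2893, q_5 = 6*199 + 63 = 1257.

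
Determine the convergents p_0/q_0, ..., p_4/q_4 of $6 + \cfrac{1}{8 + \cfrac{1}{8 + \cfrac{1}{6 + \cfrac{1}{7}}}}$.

6/1, 49/8, 398/65, 2437/398, 17457/2851

Using the convergent recurrence p_i = a_i*p_{i-1} + p_{i-2}, q_i = a_i*q_{i-1} + q_{i-2} with p_{-2}=0, p_{-1}=1, q_{-2}=1, q_{-1}=0:
  i=0: a_0=6, p_0 = 6*1 + 0 = 6, q_0 = 6*0 + 1 = 1.
  i=1: a_1=8, p_1 = 8*6 + 1 = 49, q_1 = 8*1 + 0 = 8.
  i=2: a_2=8, p_2 = 8*49 + 6 = 398, q_2 = 8*8 + 1 = 65.
  i=3: a_3=6, p_3 = 6*398 + 49 = 2437, q_3 = 6*65 + 8 = 398.
  i=4: a_4=7, p_4 = 7*2437 + 398 = 17457, q_4 = 7*398 + 65 = 2851.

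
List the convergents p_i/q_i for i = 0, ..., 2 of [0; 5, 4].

Using the convergent recurrence p_i = a_i*p_{i-1} + p_{i-2}, q_i = a_i*q_{i-1} + q_{i-2} with p_{-2}=0, p_{-1}=1, q_{-2}=1, q_{-1}=0:
  i=0: a_0=0, p_0 = 0*1 + 0 = 0, q_0 = 0*0 + 1 = 1.
  i=1: a_1=5, p_1 = 5*0 + 1 = 1, q_1 = 5*1 + 0 = 5.
  i=2: a_2=4, p_2 = 4*1 + 0 = 4, q_2 = 4*5 + 1 = 21.

0/1, 1/5, 4/21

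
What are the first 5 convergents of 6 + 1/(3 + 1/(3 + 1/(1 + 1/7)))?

Using the convergent recurrence p_i = a_i*p_{i-1} + p_{i-2}, q_i = a_i*q_{i-1} + q_{i-2} with p_{-2}=0, p_{-1}=1, q_{-2}=1, q_{-1}=0:
  i=0: a_0=6, p_0 = 6*1 + 0 = 6, q_0 = 6*0 + 1 = 1.
  i=1: a_1=3, p_1 = 3*6 + 1 = 19, q_1 = 3*1 + 0 = 3.
  i=2: a_2=3, p_2 = 3*19 + 6 = 63, q_2 = 3*3 + 1 = 10.
  i=3: a_3=1, p_3 = 1*63 + 19 = 82, q_3 = 1*10 + 3 = 13.
  i=4: a_4=7, p_4 = 7*82 + 63 = 637, q_4 = 7*13 + 10 = 101.

6/1, 19/3, 63/10, 82/13, 637/101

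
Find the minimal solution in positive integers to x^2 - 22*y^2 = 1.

(x, y) = (197, 42)

First expand sqrt(22) as a continued fraction. With x_i = (sqrt(22) + m_i)/d_i and (m_0, d_0) = (0, 1): a_0 = floor(sqrt(22)) = 4, since 4^2 = 16 <= 22 < 25 = 5^2.
Iterate m_{i+1} = d_i*a_i - m_i, d_{i+1} = (22 - m_{i+1}^2)/d_i, a_{i+1} = floor((a_0 + m_{i+1})/d_{i+1}):
  m_1 = 1*4 - 0 = 4, d_1 = (22 - 4^2)/1 = 6/1 = 6, a_1 = floor((4 + 4)/6) = 1.
  m_2 = 6*1 - 4 = 2, d_2 = (22 - 2^2)/6 = 18/6 = 3, a_2 = floor((4 + 2)/3) = 2.
  m_3 = 3*2 - 2 = 4, d_3 = (22 - 4^2)/3 = 6/3 = 2, a_3 = floor((4 + 4)/2) = 4.
  m_4 = 2*4 - 4 = 4, d_4 = (22 - 4^2)/2 = 6/2 = 3, a_4 = floor((4 + 4)/3) = 2.
  m_5 = 3*2 - 4 = 2, d_5 = (22 - 2^2)/3 = 18/3 = 6, a_5 = floor((4 + 2)/6) = 1.
  m_6 = 6*1 - 2 = 4, d_6 = (22 - 4^2)/6 = 6/6 = 1, a_6 = floor((4 + 4)/1) = 8.
  m_7 = 1*8 - 4 = 4, d_7 = (22 - 4^2)/1 = 6/1 = 6: (m_7, d_7) = (m_1, d_1) = (4, 6), so from here the quotients repeat a_1, ..., a_6; the period length is 6.
So sqrt(22) = [4; (1, 2, 4, 2, 1, 8)] with period length k = 6.
k is even, so the fundamental solution of x^2 - 22y^2 = 1 is (p_{k-1}, q_{k-1}) = (p_5, q_5); compute convergents through index 5.
Convergents (p_i = a_i*p_{i-1} + p_{i-2}, q_i = a_i*q_{i-1} + q_{i-2} with p_{-2}=0, p_{-1}=1, q_{-2}=1, q_{-1}=0):
  i=0: a_0=4, p_0 = 4*1 + 0 = 4, q_0 = 4*0 + 1 = 1.
  i=1: a_1=1, p_1 = 1*4 + 1 = 5, q_1 = 1*1 + 0 = 1.
  i=2: a_2=2, p_2 = 2*5 + 4 = 14, q_2 = 2*1 + 1 = 3.
  i=3: a_3=4, p_3 = 4*14 + 5 = 61, q_3 = 4*3 + 1 = 13.
  i=4: a_4=2, p_4 = 2*61 + 14 = 136, q_4 = 2*13 + 3 = 29.
  i=5: a_5=1, p_5 = 1*136 + 61 = 197, q_5 = 1*29 + 13 = 42.
Check: 197^2 - 22*42^2 = 38809 - 38808 = 1, so (x, y) = (197, 42) solves the equation, and by the theorem it is the least positive solution.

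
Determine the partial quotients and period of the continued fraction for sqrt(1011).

[31; (1, 3, 1, 9, 1, 3, 1, 62)]

Write x_i = (sqrt(1011) + m_i)/d_i with (m_0, d_0) = (0, 1). a_0 = floor(sqrt(1011)) = 31, since 31^2 = 961 <= 1011 < 1024 = 32^2.
Iterate m_{i+1} = d_i*a_i - m_i, d_{i+1} = (1011 - m_{i+1}^2)/d_i, a_{i+1} = floor((a_0 + m_{i+1})/d_{i+1}):
  m_1 = 1*31 - 0 = 31, d_1 = (1011 - 31^2)/1 = 50/1 = 50, a_1 = floor((31 + 31)/50) = 1.
  m_2 = 50*1 - 31 = 19, d_2 = (1011 - 19^2)/50 = 650/50 = 13, a_2 = floor((31 + 19)/13) = 3.
  m_3 = 13*3 - 19 = 20, d_3 = (1011 - 20^2)/13 = 611/13 = 47, a_3 = floor((31 + 20)/47) = 1.
  m_4 = 47*1 - 20 = 27, d_4 = (1011 - 27^2)/47 = 282/47 = 6, a_4 = floor((31 + 27)/6) = 9.
  m_5 = 6*9 - 27 = 27, d_5 = (1011 - 27^2)/6 = 282/6 = 47, a_5 = floor((31 + 27)/47) = 1.
  m_6 = 47*1 - 27 = 20, d_6 = (1011 - 20^2)/47 = 611/47 = 13, a_6 = floor((31 + 20)/13) = 3.
  m_7 = 13*3 - 20 = 19, d_7 = (1011 - 19^2)/13 = 650/13 = 50, a_7 = floor((31 + 19)/50) = 1.
  m_8 = 50*1 - 19 = 31, d_8 = (1011 - 31^2)/50 = 50/50 = 1, a_8 = floor((31 + 31)/1) = 62.
  m_9 = 1*62 - 31 = 31, d_9 = (1011 - 31^2)/1 = 50/1 = 50: (m_9, d_9) = (m_1, d_1) = (31, 50), so from here the quotients repeat a_1, ..., a_8; the period length is 8.
Hence the expansion of sqrt(1011) is a_0 = 31 followed by the repeating block 1, 3, 1, 9, 1, 3, 1, 62 (period 8).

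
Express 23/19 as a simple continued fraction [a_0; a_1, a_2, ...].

[1; 4, 1, 3]

Run the Euclidean algorithm on 23 and 19; the successive quotients are the partial quotients a_0, a_1, ... (each step inverts the fractional part left over by the previous one):
  23 = 1*19 + 4, so a_0 = 1.
  19 = 4*4 + 3, so a_1 = 4.
  4 = 1*3 + 1, so a_2 = 1.
  3 = 3*1 + 0, so a_3 = 3.
The remainder reaches 0 after 4 divisions, so the expansion has 4 partial quotients, read off in order.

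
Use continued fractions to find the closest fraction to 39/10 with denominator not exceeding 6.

23/6

Expand x = 39/10 as a continued fraction with the Euclidean algorithm:
  39 = 3*10 + 9, so a_0 = 3.
  10 = 1*9 + 1, so a_1 = 1.
  9 = 9*1 + 0, so a_2 = 9.
so x = [3; 1, 9].
Convergents (p_i = a_i*p_{i-1} + p_{i-2}, q_i = a_i*q_{i-1} + q_{i-2} with p_{-2}=0, p_{-1}=1, q_{-2}=1, q_{-1}=0), until the denominator exceeds 6:
  i=0: a_0=3, p_0 = 3*1 + 0 = 3, q_0 = 3*0 + 1 = 1.
  i=1: a_1=1, p_1 = 1*3 + 1 = 4, q_1 = 1*1 + 0 = 1.
  i=2: a_2=9, p_2 = 9*4 + 3 = 39, q_2 = 9*1 + 1 = 10.
q_2 = 10 > 6, so the last convergent with denominator <= 6 is p_1/q_1 = 4/1.
The closest fraction with denominator <= 6 is either p_1/q_1 or the intermediate fraction (k*p_1 + p_0)/(k*q_1 + q_0) with the largest k >= 1 whose denominator stays <= 6; these approach x as k grows, and every other convergent or intermediate fraction in range is farther away.
Largest k: floor((6 - q_0)/q_1) = floor((6 - 1)/1) = 5.
That gives (5*4 + 3)/(5*1 + 1) = 23/6.
Compare the errors: |x - 4/1| = |39*1 - 4*10|/(10*1) = 1/10, and |x - 23/6| = |39*6 - 23*10|/(10*6) = 4/60.
Cross-multiplying, 4*10 = 40 < 60 = 1*60, so 4/60 is smaller: the intermediate fraction 23/6 is closer to x than 4/1.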